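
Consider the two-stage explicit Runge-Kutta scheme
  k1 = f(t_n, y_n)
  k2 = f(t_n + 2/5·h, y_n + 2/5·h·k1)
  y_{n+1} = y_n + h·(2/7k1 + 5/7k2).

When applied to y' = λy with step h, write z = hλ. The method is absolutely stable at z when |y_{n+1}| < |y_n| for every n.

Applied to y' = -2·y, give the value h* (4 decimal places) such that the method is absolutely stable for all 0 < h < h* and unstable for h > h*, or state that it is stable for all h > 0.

With y'=λy (z=hλ):
  k1=λy_n ⇒ h·k1=z·y_n;  k2=λ(1+2/5z)y_n ⇒ h·k2=z(1+2/5z)y_n
  y_{n+1}/y_n = 1 + 2/7z + 5/7z(1+2/5z) = 1 + z + 2/7z²
  Hence R(z) = 1 + z + 2/7z².

Need |R(x)|<1, x<0.
x=-0.52: |R|=0.5573
R=1: x+2/7x²=0 ⇒ x=−7/2=-3.5000; min R=1−1/(4·2/7)=0.1250>−1
Confirm numerically:
  x=-2.941: |R|=0.53028 <1
  x=-2.844: |R|=0.46695 <1
  x=-2.098: |R|=0.15960 <1
  x=-3.928: |R|=1.48034 >1
  x=-3.854: |R|=1.38980 >1
  x=-3.535: |R|=1.03535 >1
So |R|<1 on (-3.5000, 0).

(-3.5000,0); λ=-2 ⇒ h* = (7/2)/2 = 1.7500.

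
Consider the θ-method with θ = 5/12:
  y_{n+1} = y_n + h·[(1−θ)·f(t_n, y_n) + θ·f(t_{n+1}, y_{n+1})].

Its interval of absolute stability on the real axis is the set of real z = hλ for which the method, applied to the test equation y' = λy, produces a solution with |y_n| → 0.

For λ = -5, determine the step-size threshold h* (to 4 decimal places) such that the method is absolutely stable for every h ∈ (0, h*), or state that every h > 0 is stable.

(-12.0000,0); λ=-5 ⇒ h* = (12)/5 = 2.4000.

Set f=λy, z=hλ:
  y_{n+1} = y_n + z·[7/12·y_n + 5/12·y_{n+1}] ⇒ (1 − 5/12z)y_{n+1} = (1 + 7/12z)y_n
  R(z) = (1 + 7/12z)/(1 − 5/12z).

Need |R(x)|<1, x<0.
x=-1.14: |R|=0.2271
R=−1: 1+7/12x = −1+5/12x ⇒ -1/6x=2 ⇒ x=2/(-1/6)=-12.0000
Confirm numerically:
  x=-11.455: |R|=0.98427 <1
  x=-6.568: |R|=0.75772 <1
  x=-4.802: |R|=0.60022 <1
  x=-12.278: |R|=1.00758 >1
  x=-12.208: |R|=1.00570 >1
  x=-12.062: |R|=1.00171 >1
So |R|<1 on (-12.0000, 0).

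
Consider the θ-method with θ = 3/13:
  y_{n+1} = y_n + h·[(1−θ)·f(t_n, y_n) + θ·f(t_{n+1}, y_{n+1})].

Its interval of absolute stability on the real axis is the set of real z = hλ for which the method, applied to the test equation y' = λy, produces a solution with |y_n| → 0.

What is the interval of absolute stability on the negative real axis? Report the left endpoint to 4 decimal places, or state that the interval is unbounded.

z∈(-3.7143,0).

On y'=λy, z=hλ:
  y_{n+1} = y_n + z·[10/13·y_n + 3/13·y_{n+1}] ⇒ (1 − 3/13z)y_{n+1} = (1 + 10/13z)y_n
  R(z) = (1 + 10/13z)/(1 − 3/13z).

Boundary: |R(x)|=1, x<0.
x=-1.22: |R|=0.0480
R=−1: 1+10/13x = −1+3/13x ⇒ -7/13x=2 ⇒ x=2/(-7/13)=-3.7143
Confirm numerically:
  x=-3.065: |R|=0.79522 <1
  x=-2.278: |R|=0.49309 <1
  x=-1.845: |R|=0.29404 <1
  x=-4.312: |R|=1.16132 >1
  x=-3.783: |R|=1.01975 >1
So |R|<1 on (-3.7143, 0).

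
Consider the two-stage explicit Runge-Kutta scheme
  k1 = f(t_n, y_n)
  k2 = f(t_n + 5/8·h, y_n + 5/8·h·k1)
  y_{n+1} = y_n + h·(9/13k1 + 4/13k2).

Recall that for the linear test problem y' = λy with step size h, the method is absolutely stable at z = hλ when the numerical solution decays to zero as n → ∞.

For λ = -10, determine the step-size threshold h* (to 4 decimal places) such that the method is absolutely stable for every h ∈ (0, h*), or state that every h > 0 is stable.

(-5.2000,0); λ=-10 ⇒ h* = (26/5)/10 = 0.5200.

Test eqn y'=λy, z=hλ:
  k1=λy_n ⇒ h·k1=z·y_n;  k2=λ(1+5/8z)y_n ⇒ h·k2=z(1+5/8z)y_n
  y_{n+1}/y_n = 1 + 9/13z + 4/13z(1+5/8z) = 1 + z + 5/26z²
  ⇒ R(z) = 1 + z + 5/26z².

Solve |R(x)|<1 on ℝ⁻.
x=-1.18: |R|=0.0878
R=1: x+5/26x²=0 ⇒ x=−26/5=-5.2000; min R=1−1/(4·5/26)=-0.3000>−1
Confirm numerically:
  x=-4.913: |R|=0.72884 <1
  x=-3.869: |R|=0.00968 <1
  x=-2.901: |R|=0.28258 <1
  x=-5.551: |R|=1.37469 >1
  x=-5.322: |R|=1.12486 >1
So |R|<1 on (-5.2000, 0).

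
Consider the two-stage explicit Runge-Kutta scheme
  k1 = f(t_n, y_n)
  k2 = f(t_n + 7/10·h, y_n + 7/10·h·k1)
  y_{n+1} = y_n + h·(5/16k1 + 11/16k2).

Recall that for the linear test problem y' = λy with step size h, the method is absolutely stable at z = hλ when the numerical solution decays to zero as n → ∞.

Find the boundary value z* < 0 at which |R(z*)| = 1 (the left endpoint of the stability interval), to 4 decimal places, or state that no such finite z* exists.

Set f=λy, z=hλ:
  k1=λy_n ⇒ h·k1=z·y_n;  k2=λ(1+7/10z)y_n ⇒ h·k2=z(1+7/10z)y_n
  y_{n+1}/y_n = 1 + 5/16z + 11/16z(1+7/10z) = 1 + z + 77/160z²
  ⇒ R(z) = 1 + z + 77/160z².

Boundary: |R(x)|=1, x<0.
x=-1.1: |R|=0.4823
R=1: x+77/160x²=0 ⇒ x=−160/77=-2.0779; min R=1−1/(4·77/160)=0.4805>−1
Confirm numerically:
  x=-1.839: |R|=0.78855 <1
  x=-1.581: |R|=0.62191 <1
  x=-1.456: |R|=0.56422 <1
  x=-2.625: |R|=1.69111 >1
  x=-2.274: |R|=1.21458 >1
Interval (-2.0779, 0).

left endpoint -2.0779.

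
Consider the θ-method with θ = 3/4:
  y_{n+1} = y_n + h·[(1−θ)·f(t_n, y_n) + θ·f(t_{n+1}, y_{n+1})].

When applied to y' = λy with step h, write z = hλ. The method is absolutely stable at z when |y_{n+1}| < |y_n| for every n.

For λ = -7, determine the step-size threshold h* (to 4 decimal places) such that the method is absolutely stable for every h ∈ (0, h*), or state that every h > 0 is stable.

interval (−∞, 0). Any h>0 works for λ=-7.

With y'=λy (z=hλ):
  y_{n+1} = y_n + z·[1/4·y_n + 3/4·y_{n+1}] ⇒ (1 − 3/4z)y_{n+1} = (1 + 1/4z)y_n
  so R(z) = (1 + 1/4z)/(1 − 3/4z).

Find x<0 with |R(x)|<1.
x=-1.63: |R|=0.2666
x=-2: |R|=0.2000
x=-10: |R|=0.1765
x=-100: |R|=0.3158
θ=3/4≥1/2 ⇒ |1+1/4x|<|1−3/4x| ∀x<0 ⇒ stable on all of ℝ⁻.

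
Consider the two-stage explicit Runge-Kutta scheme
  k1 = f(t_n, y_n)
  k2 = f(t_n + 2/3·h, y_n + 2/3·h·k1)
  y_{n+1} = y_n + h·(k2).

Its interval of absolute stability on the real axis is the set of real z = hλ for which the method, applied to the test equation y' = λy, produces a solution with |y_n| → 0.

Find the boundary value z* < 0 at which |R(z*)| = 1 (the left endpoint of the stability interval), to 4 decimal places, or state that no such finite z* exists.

Set f=λy, z=hλ:
  k1=λy_n ⇒ h·k1=z·y_n;  k2=λ(1+2/3z)y_n ⇒ h·k2=z(1+2/3z)y_n
  y_{n+1}/y_n = 1 + z(1+2/3z) = 1 + z + 2/3z²
  R(z) = 1 + z + 2/3z².

Boundary: |R(x)|=1, x<0.
x=-1.57: |R|=1.0733
R=1: x+2/3x²=0 ⇒ x=−3/2=-1.5000; min R=1−1/(4·2/3)=0.6250>−1
Confirm numerically:
  x=-1.182: |R|=0.74942 <1
  x=-1.043: |R|=0.68223 <1
  x=-1.027: |R|=0.67615 <1
  x=-0.847: |R|=0.63127 <1
  x=-1.941: |R|=1.57065 >1
  x=-1.928: |R|=1.55012 >1
  x=-1.844: |R|=1.42289 >1
Interval (-1.5000, 0).

z* = -1.5000.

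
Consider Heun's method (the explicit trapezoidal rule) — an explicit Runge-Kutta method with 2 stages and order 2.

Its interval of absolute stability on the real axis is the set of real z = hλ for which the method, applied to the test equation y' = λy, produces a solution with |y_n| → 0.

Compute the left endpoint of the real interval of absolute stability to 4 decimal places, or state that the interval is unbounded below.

On y'=λy, z=hλ:
  order 2, 2-stage ⇒ R(z)=1+z+z^2/2
  (e.g. R(-0.49)=0.63005, |R|=0.63005)

Boundary: |R(x)|=1, x<0.
x=-0.49: |R|=0.6300
|R(-1.59)|=0.6741 |R(-1.48)|=0.6152 |R(-1.2)|=0.5200
Bisect:
  x_lo=-2.7677 |R|=2.0625  x_hi=-0.3903 |R|=0.6858
  mid=-1.57905 |R|=0.66765 →hi
  mid=-2.17340 |R|=1.18843 →lo
  mid=-1.87622 |R|=0.88388 →hi
  mid=-2.02481 |R|=1.02512 →lo
  mid=-1.95051 |R|=0.95174 →hi
  mid=-1.98766 |R|=0.98774 →hi
  mid=-2.00624 |R|=1.00625 →lo
  ...
  [-2.00014,-2.00000] ⇒ x*=-2.0000
So |R|<1 on (-2.0000, 0).

left endpoint -2.0000.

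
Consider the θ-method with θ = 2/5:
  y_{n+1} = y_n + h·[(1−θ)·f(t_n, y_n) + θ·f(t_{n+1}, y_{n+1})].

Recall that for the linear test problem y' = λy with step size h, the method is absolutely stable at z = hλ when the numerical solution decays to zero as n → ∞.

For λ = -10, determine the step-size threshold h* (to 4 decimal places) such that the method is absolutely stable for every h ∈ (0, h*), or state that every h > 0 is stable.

On y'=λy, z=hλ:
  y_{n+1} = y_n + z·[3/5·y_n + 2/5·y_{n+1}] ⇒ (1 − 2/5z)y_{n+1} = (1 + 3/5z)y_n
  Hence R(z) = (1 + 3/5z)/(1 − 2/5z).

Boundary: |R(x)|=1, x<0.
x=-0.79: |R|=0.3997
R=−1: 1+3/5x = −1+2/5x ⇒ -1/5x=2 ⇒ x=2/(-1/5)=-10.0000
Confirm numerically:
  x=-9.922: |R|=0.99686 <1
  x=-5.416: |R|=0.71046 <1
  x=-5.337: |R|=0.70250 <1
  x=-4.689: |R|=0.63062 <1
  x=-10.510: |R|=1.01960 >1
  x=-10.419: |R|=1.01622 >1
  x=-10.393: |R|=1.01524 >1
Stable set (-10.0000, 0).

(-10.0000,0); λ=-10 ⇒ h* = (10)/10 = 1.0000.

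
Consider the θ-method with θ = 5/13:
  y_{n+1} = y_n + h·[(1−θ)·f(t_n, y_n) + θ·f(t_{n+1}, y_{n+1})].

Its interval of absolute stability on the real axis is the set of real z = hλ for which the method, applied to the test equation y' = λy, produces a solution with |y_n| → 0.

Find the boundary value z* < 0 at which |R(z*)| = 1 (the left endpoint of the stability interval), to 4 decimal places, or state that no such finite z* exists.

Set f=λy, z=hλ:
  y_{n+1} = y_n + z·[8/13·y_n + 5/13·y_{n+1}] ⇒ (1 − 5/13z)y_{n+1} = (1 + 8/13z)y_n
  so R(z) = (1 + 8/13z)/(1 − 5/13z).

Boundary: |R(x)|=1, x<0.
x=-1.61: |R|=0.0057
R=−1: 1+8/13x = −1+5/13x ⇒ -3/13x=2 ⇒ x=2/(-3/13)=-8.6667
Confirm numerically:
  x=-7.620: |R|=0.93855 <1
  x=-7.163: |R|=0.90759 <1
  x=-6.911: |R|=0.88924 <1
  x=-6.803: |R|=0.88108 <1
  x=-9.093: |R|=1.02188 >1
  x=-8.906: |R|=1.01248 >1
  x=-8.796: |R|=1.00681 >1
So |R|<1 on (-8.6667, 0).

left endpoint -8.6667.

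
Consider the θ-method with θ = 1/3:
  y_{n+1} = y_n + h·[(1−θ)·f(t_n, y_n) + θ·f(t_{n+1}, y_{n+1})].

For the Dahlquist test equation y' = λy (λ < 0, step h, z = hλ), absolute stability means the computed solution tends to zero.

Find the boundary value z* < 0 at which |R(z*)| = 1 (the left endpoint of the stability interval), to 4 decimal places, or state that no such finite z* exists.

left endpoint -6.0000.

On y'=λy, z=hλ:
  y_{n+1} = y_n + z·[2/3·y_n + 1/3·y_{n+1}] ⇒ (1 − 1/3z)y_{n+1} = (1 + 2/3z)y_n
  ⇒ R(z) = (1 + 2/3z)/(1 − 1/3z).

Boundary: |R(x)|=1, x<0.
x=-0.83: |R|=0.3499
R=−1: 1+2/3x = −1+1/3x ⇒ -1/3x=2 ⇒ x=2/(-1/3)=-6.0000
Confirm numerically:
  x=-4.099: |R|=0.73222 <1
  x=-3.954: |R|=0.70578 <1
  x=-3.618: |R|=0.64007 <1
  x=-2.990: |R|=0.49750 <1
  x=-6.256: |R|=1.02766 >1
  x=-6.062: |R|=1.00684 >1
  x=-6.037: |R|=1.00409 >1
So |R|<1 on (-6.0000, 0).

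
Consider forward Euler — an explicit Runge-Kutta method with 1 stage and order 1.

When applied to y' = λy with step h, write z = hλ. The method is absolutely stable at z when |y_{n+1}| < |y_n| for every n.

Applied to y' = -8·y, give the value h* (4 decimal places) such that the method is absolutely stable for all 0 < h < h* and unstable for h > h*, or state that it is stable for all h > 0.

(-2.0000,0); λ=-8 ⇒ h* = 0.2500.

Set f=λy, z=hλ:
  order 1, 1-stage ⇒ R(z)=1+z
  (e.g. R(-0.37)=0.63000, |R|=0.63000)

Boundary: |R(x)|=1, x<0.
x=-0.37: |R|=0.6300
|R(-2.15)|=1.1500 |R(-1.93)|=0.9300 |R(-1.73)|=0.7300
Bisect:
  x_lo=-2.3711 |R|=1.3711  x_hi=-0.3734 |R|=0.6266
  mid=-1.37225 |R|=0.37225 →hi
  mid=-1.87167 |R|=0.87167 →hi
  mid=-2.12137 |R|=1.12137 →lo
  mid=-1.99652 |R|=0.99652 →hi
  mid=-2.05895 |R|=1.05895 →lo
  mid=-2.02773 |R|=1.02773 →lo
  mid=-2.01213 |R|=1.01213 →lo
  mid=-2.00432 |R|=1.00432 →lo
  mid=-2.00042 |R|=1.00042 →lo
  mid=-1.99847 |R|=0.99847 →hi
  ...
  [-2.00006,-1.99993] ⇒ x*=-2.0000
Stable set (-2.0000, 0).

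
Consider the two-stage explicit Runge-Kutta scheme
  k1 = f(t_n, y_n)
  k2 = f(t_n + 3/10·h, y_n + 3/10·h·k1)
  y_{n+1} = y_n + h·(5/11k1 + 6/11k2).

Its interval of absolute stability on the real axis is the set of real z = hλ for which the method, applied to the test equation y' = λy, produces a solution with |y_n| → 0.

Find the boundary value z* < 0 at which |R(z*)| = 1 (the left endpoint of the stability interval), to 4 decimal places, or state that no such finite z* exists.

left endpoint -6.1111.

On y'=λy, z=hλ:
  k1=λy_n ⇒ h·k1=z·y_n;  k2=λ(1+3/10z)y_n ⇒ h·k2=z(1+3/10z)y_n
  y_{n+1}/y_n = 1 + 5/11z + 6/11z(1+3/10z) = 1 + z + 9/55z²
  ⇒ R(z) = 1 + z + 9/55z².

Find x<0 with |R(x)|<1.
x=-1.29: |R|=0.0177
R=1: x+9/55x²=0 ⇒ x=−55/9=-6.1111; min R=1−1/(4·9/55)=-0.5278>−1
Confirm numerically:
  x=-5.551: |R|=0.49123 <1
  x=-4.872: |R|=0.01214 <1
  x=-4.431: |R|=0.21820 <1
  x=-3.858: |R|=0.42241 <1
  x=-6.550: |R|=1.47041 >1
  x=-6.523: |R|=1.43965 >1
  x=-6.393: |R|=1.29489 >1
Stable set (-6.1111, 0).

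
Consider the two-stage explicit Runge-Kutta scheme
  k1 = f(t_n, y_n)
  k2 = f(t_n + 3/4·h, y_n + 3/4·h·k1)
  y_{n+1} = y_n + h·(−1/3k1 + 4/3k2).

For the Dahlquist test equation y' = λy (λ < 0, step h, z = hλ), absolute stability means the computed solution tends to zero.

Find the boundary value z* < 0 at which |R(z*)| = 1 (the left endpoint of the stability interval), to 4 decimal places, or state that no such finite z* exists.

left endpoint -1.0000.

Test eqn y'=λy, z=hλ:
  k1=λy_n ⇒ h·k1=z·y_n;  k2=λ(1+3/4z)y_n ⇒ h·k2=z(1+3/4z)y_n
  y_{n+1}/y_n = 1 − 1/3z + 4/3z(1+3/4z) = 1 + z + z²
  Hence R(z) = 1 + z + z².

Need |R(x)|<1, x<0.
x=-0.67: |R|=0.7789
R=1: x+1x²=0 ⇒ x=−1=-1.0000; min R=1−1/(4·1)=0.7500>−1
Confirm numerically:
  x=-0.641: |R|=0.76988 <1
  x=-0.548: |R|=0.75230 <1
  x=-0.454: |R|=0.75212 <1
  x=-0.427: |R|=0.75533 <1
  x=-1.567: |R|=1.88849 >1
  x=-1.566: |R|=1.88636 >1
Stable set (-1.0000, 0).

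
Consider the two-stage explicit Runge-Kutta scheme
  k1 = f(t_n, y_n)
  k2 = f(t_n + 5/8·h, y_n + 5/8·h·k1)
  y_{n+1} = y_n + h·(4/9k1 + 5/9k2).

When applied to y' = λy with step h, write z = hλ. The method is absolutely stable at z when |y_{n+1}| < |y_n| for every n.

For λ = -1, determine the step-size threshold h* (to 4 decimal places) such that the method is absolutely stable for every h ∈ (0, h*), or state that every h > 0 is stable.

(-2.8800,0); λ=-1 ⇒ h* = (72/25)/1 = 2.8800.

Set f=λy, z=hλ:
  k1=λy_n ⇒ h·k1=z·y_n;  k2=λ(1+5/8z)y_n ⇒ h·k2=z(1+5/8z)y_n
  y_{n+1}/y_n = 1 + 4/9z + 5/9z(1+5/8z) = 1 + z + 25/72z²
  so R(z) = 1 + z + 25/72z².

Boundary: |R(x)|=1, x<0.
x=-1.06: |R|=0.3301
R=1: x+25/72x²=0 ⇒ x=−72/25=-2.8800; min R=1−1/(4·25/72)=0.2800>−1
Confirm numerically:
  x=-2.799: |R|=0.92128 <1
  x=-2.121: |R|=0.44103 <1
  x=-1.968: |R|=0.37680 <1
  x=-1.168: |R|=0.30569 <1
  x=-3.453: |R|=1.68700 >1
  x=-3.032: |R|=1.16002 >1
So |R|<1 on (-2.8800, 0).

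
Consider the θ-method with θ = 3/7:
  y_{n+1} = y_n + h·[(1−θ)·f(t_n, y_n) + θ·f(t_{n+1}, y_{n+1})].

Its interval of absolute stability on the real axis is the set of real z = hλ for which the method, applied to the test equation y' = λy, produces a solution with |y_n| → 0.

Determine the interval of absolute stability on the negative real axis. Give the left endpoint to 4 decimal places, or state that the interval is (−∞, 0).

On y'=λy, z=hλ:
  y_{n+1} = y_n + z·[4/7·y_n + 3/7·y_{n+1}] ⇒ (1 − 3/7z)y_{n+1} = (1 + 4/7z)y_n
  Hence R(z) = (1 + 4/7z)/(1 − 3/7z).

Find x<0 with |R(x)|<1.
x=-0.6: |R|=0.5227
R=−1: 1+4/7x = −1+3/7x ⇒ -1/7x=2 ⇒ x=2/(-1/7)=-14.0000
Confirm numerically:
  x=-11.643: |R|=0.94379 <1
  x=-9.598: |R|=0.87702 <1
  x=-7.658: |R|=0.78842 <1
  x=-14.527: |R|=1.01042 >1
  x=-14.253: |R|=1.00508 >1
  x=-14.207: |R|=1.00417 >1
Interval (-14.0000, 0).

z∈(-14.0000,0).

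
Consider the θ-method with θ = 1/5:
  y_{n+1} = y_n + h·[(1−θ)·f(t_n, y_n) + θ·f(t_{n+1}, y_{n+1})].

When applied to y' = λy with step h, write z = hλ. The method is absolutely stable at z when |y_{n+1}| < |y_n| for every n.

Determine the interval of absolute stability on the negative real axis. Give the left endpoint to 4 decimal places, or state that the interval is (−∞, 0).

With y'=λy (z=hλ):
  y_{n+1} = y_n + z·[4/5·y_n + 1/5·y_{n+1}] ⇒ (1 − 1/5z)y_{n+1} = (1 + 4/5z)y_n
  so R(z) = (1 + 4/5z)/(1 − 1/5z).

Boundary: |R(x)|=1, x<0.
x=-1.34: |R|=0.0568
R=−1: 1+4/5x = −1+1/5x ⇒ -3/5x=2 ⇒ x=2/(-3/5)=-3.3333
Confirm numerically:
  x=-2.405: |R|=0.62390 <1
  x=-2.051: |R|=0.45440 <1
  x=-1.753: |R|=0.29794 <1
  x=-3.680: |R|=1.11982 >1
  x=-3.595: |R|=1.09133 >1
  x=-3.534: |R|=1.07054 >1
Interval (-3.3333, 0).

(-3.3333, 0).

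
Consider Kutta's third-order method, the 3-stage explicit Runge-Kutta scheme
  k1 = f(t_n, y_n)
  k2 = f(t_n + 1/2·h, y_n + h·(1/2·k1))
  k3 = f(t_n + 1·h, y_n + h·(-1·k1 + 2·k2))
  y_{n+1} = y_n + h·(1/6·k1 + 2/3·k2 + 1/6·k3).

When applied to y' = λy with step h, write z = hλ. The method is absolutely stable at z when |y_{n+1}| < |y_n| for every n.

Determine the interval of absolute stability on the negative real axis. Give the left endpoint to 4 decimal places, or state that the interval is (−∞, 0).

On y'=λy, z=hλ:
  order 3, 3-stage ⇒ R(z)=1+z+z^2/2+z^3/6
  (e.g. R(-1.63)=-0.02334, |R|=0.02334)

Solve |R(x)|<1 on ℝ⁻.
x=-1.63: |R|=0.0233
|R(-2.5)|=0.9792 |R(-2.12)|=0.4608 |R(-0.82)|=0.4243
Bisect:
  x_lo=-2.9221 |R|=1.8113  x_hi=-0.2777 |R|=0.7573
  mid=-1.59990 |R|=0.00260 →hi
  mid=-2.26102 |R|=0.63138 →hi
  mid=-2.59158 |R|=1.13440 →lo
  mid=-2.42630 |R|=0.86341 →hi
  mid=-2.50894 |R|=0.99376 →hi
  mid=-2.55026 |R|=1.06276 →lo
  mid=-2.52960 |R|=1.02793 →lo
  mid=-2.51927 |R|=1.01076 →lo
  ...
  [-2.51281,-2.51265] ⇒ x*=-2.5127
Interval (-2.5127, 0).

z∈(-2.5127,0).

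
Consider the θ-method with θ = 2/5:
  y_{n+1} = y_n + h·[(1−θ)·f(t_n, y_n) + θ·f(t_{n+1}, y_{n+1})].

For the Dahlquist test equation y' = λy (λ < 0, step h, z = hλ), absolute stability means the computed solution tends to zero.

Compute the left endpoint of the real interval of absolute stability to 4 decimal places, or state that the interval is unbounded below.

z* = -10.0000.

With y'=λy (z=hλ):
  y_{n+1} = y_n + z·[3/5·y_n + 2/5·y_{n+1}] ⇒ (1 − 2/5z)y_{n+1} = (1 + 3/5z)y_n
  ⇒ R(z) = (1 + 3/5z)/(1 − 2/5z).

Need |R(x)|<1, x<0.
x=-0.57: |R|=0.5358
R=−1: 1+3/5x = −1+2/5x ⇒ -1/5x=2 ⇒ x=2/(-1/5)=-10.0000
Confirm numerically:
  x=-8.817: |R|=0.94773 <1
  x=-8.193: |R|=0.91551 <1
  x=-7.673: |R|=0.88563 <1
  x=-4.806: |R|=0.64454 <1
  x=-10.598: |R|=1.02283 >1
  x=-10.229: |R|=1.00900 >1
Stable set (-10.0000, 0).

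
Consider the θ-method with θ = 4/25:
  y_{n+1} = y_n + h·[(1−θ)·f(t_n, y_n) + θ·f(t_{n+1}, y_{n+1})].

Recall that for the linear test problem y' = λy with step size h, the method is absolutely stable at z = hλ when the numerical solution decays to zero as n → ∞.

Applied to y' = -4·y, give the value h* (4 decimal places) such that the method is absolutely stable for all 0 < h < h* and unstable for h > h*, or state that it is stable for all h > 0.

With y'=λy (z=hλ):
  y_{n+1} = y_n + z·[21/25·y_n + 4/25·y_{n+1}] ⇒ (1 − 4/25z)y_{n+1} = (1 + 21/25z)y_n
  so R(z) = (1 + 21/25z)/(1 − 4/25z).

Boundary: |R(x)|=1, x<0.
x=-0.44: |R|=0.5889
R=−1: 1+21/25x = −1+4/25x ⇒ -17/25x=2 ⇒ x=2/(-17/25)=-2.9412
Confirm numerically:
  x=-1.956: |R|=0.48976 <1
  x=-1.749: |R|=0.36658 <1
  x=-1.676: |R|=0.32160 <1
  x=-3.338: |R|=1.17590 >1
  x=-3.293: |R|=1.15669 >1
  x=-3.142: |R|=1.09088 >1
Stable set (-2.9412, 0).

(-2.9412,0); λ=-4 ⇒ h* = (50/17)/4 = 0.7353.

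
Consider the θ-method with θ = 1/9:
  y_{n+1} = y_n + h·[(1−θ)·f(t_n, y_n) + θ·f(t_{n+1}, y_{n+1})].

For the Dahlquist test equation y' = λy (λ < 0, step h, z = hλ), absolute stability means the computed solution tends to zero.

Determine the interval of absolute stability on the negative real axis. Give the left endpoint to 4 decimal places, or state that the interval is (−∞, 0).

Test eqn y'=λy, z=hλ:
  y_{n+1} = y_n + z·[8/9·y_n + 1/9·y_{n+1}] ⇒ (1 − 1/9z)y_{n+1} = (1 + 8/9z)y_n
  ⇒ R(z) = (1 + 8/9z)/(1 − 1/9z).

Boundary: |R(x)|=1, x<0.
x=-1.75: |R|=0.4651
R=−1: 1+8/9x = −1+1/9x ⇒ -7/9x=2 ⇒ x=2/(-7/9)=-2.5714
Confirm numerically:
  x=-2.433: |R|=0.91525 <1
  x=-1.984: |R|=0.62564 <1
  x=-1.853: |R|=0.53663 <1
  x=-1.662: |R|=0.40293 <1
  x=-2.739: |R|=1.09992 >1
  x=-2.622: |R|=1.03046 >1
  x=-2.602: |R|=1.01845 >1
So |R|<1 on (-2.5714, 0).

(-2.5714, 0).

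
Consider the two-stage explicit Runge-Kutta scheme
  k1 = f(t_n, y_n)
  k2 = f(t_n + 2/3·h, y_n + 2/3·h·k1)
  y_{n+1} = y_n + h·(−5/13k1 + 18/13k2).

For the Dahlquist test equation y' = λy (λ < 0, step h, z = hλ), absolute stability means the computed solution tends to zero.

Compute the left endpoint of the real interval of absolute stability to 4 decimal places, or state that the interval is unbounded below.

With y'=λy (z=hλ):
  k1=λy_n ⇒ h·k1=z·y_n;  k2=λ(1+2/3z)y_n ⇒ h·k2=z(1+2/3z)y_n
  y_{n+1}/y_n = 1 − 5/13z + 18/13z(1+2/3z) = 1 + z + 12/13z²
  ⇒ R(z) = 1 + z + 12/13z².

Need |R(x)|<1, x<0.
x=-1.06: |R|=0.9772
R=1: x+12/13x²=0 ⇒ x=−13/12=-1.0833; min R=1−1/(4·12/13)=0.7292>−1
Confirm numerically:
  x=-1.062: |R|=0.97909 <1
  x=-0.837: |R|=0.80968 <1
  x=-0.702: |R|=0.75290 <1
  x=-1.512: |R|=1.59829 >1
  x=-1.421: |R|=1.44291 >1
So |R|<1 on (-1.0833, 0).

left endpoint -1.0833.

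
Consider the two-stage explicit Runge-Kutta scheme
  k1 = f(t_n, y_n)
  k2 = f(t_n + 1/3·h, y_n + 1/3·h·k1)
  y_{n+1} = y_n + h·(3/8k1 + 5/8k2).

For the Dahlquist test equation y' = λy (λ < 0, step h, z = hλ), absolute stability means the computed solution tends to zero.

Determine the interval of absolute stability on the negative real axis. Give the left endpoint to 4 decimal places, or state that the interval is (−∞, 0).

With y'=λy (z=hλ):
  k1=λy_n ⇒ h·k1=z·y_n;  k2=λ(1+1/3z)y_n ⇒ h·k2=z(1+1/3z)y_n
  y_{n+1}/y_n = 1 + 3/8z + 5/8z(1+1/3z) = 1 + z + 5/24z²
  Hence R(z) = 1 + z + 5/24z².

Solve |R(x)|<1 on ℝ⁻.
x=-1.74: |R|=0.1092
R=1: x+5/24x²=0 ⇒ x=−24/5=-4.8000; min R=1−1/(4·5/24)=-0.2000>−1
Confirm numerically:
  x=-4.147: |R|=0.43584 <1
  x=-3.282: |R|=0.03793 <1
  x=-3.104: |R|=0.09675 <1
  x=-5.319: |R|=1.57512 >1
  x=-4.968: |R|=1.17388 >1
  x=-4.827: |R|=1.02715 >1
Interval (-4.8000, 0).

(-4.8000, 0).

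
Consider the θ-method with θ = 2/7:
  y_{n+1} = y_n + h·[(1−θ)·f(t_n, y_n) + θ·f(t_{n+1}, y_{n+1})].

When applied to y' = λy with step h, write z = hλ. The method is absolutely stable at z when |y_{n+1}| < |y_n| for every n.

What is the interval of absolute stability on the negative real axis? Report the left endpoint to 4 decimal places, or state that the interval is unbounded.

On y'=λy, z=hλ:
  y_{n+1} = y_n + z·[5/7·y_n + 2/7·y_{n+1}] ⇒ (1 − 2/7z)y_{n+1} = (1 + 5/7z)y_n
  ⇒ R(z) = (1 + 5/7z)/(1 − 2/7z).

Boundary: |R(x)|=1, x<0.
x=-0.7: |R|=0.4167
R=−1: 1+5/7x = −1+2/7x ⇒ -3/7x=2 ⇒ x=2/(-3/7)=-4.6667
Confirm numerically:
  x=-4.372: |R|=0.94385 <1
  x=-3.236: |R|=0.68141 <1
  x=-2.665: |R|=0.51298 <1
  x=-1.905: |R|=0.23358 <1
  x=-5.187: |R|=1.08985 >1
  x=-4.999: |R|=1.05865 >1
Interval (-4.6667, 0).

(-4.6667, 0).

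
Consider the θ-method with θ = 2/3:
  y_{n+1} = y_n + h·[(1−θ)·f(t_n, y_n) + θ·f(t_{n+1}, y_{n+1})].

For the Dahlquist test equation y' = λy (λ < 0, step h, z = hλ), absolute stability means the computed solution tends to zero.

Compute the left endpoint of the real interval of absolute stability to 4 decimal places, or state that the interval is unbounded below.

(−∞, 0) — no finite endpoint.

Test eqn y'=λy, z=hλ:
  y_{n+1} = y_n + z·[1/3·y_n + 2/3·y_{n+1}] ⇒ (1 − 2/3z)y_{n+1} = (1 + 1/3z)y_n
  R(z) = (1 + 1/3z)/(1 − 2/3z).

Find x<0 with |R(x)|<1.
x=-1.08: |R|=0.3721
x=-2: |R|=0.1429
x=-10: |R|=0.3043
x=-100: |R|=0.4778
θ=2/3≥1/2 ⇒ |1+1/3x|<|1−2/3x| ∀x<0 ⇒ stable on all of ℝ⁻.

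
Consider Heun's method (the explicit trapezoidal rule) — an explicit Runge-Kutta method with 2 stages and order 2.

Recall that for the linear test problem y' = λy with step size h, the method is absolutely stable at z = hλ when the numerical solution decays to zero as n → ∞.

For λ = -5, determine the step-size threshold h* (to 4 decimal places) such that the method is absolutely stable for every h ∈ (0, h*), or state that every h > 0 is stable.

(-2.0000,0); λ=-5 ⇒ h* = 0.4000.

Test eqn y'=λy, z=hλ:
  order 2, 2-stage ⇒ R(z)=1+z+z^2/2
  (e.g. R(-1.13)=0.50845, |R|=0.50845)

Solve |R(x)|<1 on ℝ⁻.
x=-1.13: |R|=0.5085
|R(-2.2)|=1.2200 |R(-1.58)|=0.6682 |R(-0.53)|=0.6104
Bisect:
  x_lo=-2.5001 |R|=1.6251  x_hi=-0.1734 |R|=0.8417
  mid=-1.33673 |R|=0.55669 →hi
  mid=-1.91841 |R|=0.92174 →hi
  mid=-2.20925 |R|=1.23114 →lo
  mid=-2.06383 |R|=1.06587 →lo
  mid=-1.99112 |R|=0.99116 →hi
  mid=-2.02747 |R|=1.02785 →lo
  mid=-2.00930 |R|=1.00934 →lo
  mid=-2.00021 |R|=1.00021 →lo
  mid=-1.99566 |R|=0.99567 →hi
  ...
  [-2.00007,-1.99992] ⇒ x*=-2.0000
So |R|<1 on (-2.0000, 0).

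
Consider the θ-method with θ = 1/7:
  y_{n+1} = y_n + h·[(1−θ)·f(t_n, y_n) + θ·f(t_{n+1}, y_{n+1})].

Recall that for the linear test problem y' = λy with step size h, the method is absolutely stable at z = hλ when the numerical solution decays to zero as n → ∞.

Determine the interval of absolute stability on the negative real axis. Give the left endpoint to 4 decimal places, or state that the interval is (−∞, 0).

With y'=λy (z=hλ):
  y_{n+1} = y_n + z·[6/7·y_n + 1/7·y_{n+1}] ⇒ (1 − 1/7z)y_{n+1} = (1 + 6/7z)y_n
  Hence R(z) = (1 + 6/7z)/(1 − 1/7z).

Boundary: |R(x)|=1, x<0.
x=-1.26: |R|=0.0678
R=−1: 1+6/7x = −1+1/7x ⇒ -5/7x=2 ⇒ x=2/(-5/7)=-2.8000
Confirm numerically:
  x=-2.765: |R|=0.98208 <1
  x=-2.647: |R|=0.92070 <1
  x=-1.597: |R|=0.30034 <1
  x=-3.215: |R|=1.20313 >1
  x=-3.143: |R|=1.16908 >1
  x=-3.077: |R|=1.13744 >1
Interval (-2.8000, 0).

(-2.8000, 0).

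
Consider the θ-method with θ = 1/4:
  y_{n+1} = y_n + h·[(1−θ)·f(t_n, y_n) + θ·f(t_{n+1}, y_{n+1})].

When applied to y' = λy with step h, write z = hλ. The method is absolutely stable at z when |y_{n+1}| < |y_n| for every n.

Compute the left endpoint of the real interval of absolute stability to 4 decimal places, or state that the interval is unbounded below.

z* = -4.0000.

With y'=λy (z=hλ):
  y_{n+1} = y_n + z·[3/4·y_n + 1/4·y_{n+1}] ⇒ (1 − 1/4z)y_{n+1} = (1 + 3/4z)y_n
  so R(z) = (1 + 3/4z)/(1 − 1/4z).

Boundary: |R(x)|=1, x<0.
x=-1.62: |R|=0.1530
R=−1: 1+3/4x = −1+1/4x ⇒ -1/2x=2 ⇒ x=2/(-1/2)=-4.0000
Confirm numerically:
  x=-3.023: |R|=0.72177 <1
  x=-2.958: |R|=0.70049 <1
  x=-2.846: |R|=0.66287 <1
  x=-4.538: |R|=1.12602 >1
  x=-4.397: |R|=1.09456 >1
So |R|<1 on (-4.0000, 0).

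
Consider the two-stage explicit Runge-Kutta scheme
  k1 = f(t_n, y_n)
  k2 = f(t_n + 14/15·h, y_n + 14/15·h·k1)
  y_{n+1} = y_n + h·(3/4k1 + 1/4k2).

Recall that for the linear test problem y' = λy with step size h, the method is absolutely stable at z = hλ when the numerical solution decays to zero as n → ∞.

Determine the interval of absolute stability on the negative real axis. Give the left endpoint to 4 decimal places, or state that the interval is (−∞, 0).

With y'=λy (z=hλ):
  k1=λy_n ⇒ h·k1=z·y_n;  k2=λ(1+14/15z)y_n ⇒ h·k2=z(1+14/15z)y_n
  y_{n+1}/y_n = 1 + 3/4z + 1/4z(1+14/15z) = 1 + z + 7/30z²
  Hence R(z) = 1 + z + 7/30z².

Boundary: |R(x)|=1, x<0.
x=-0.44: |R|=0.6052
R=1: x+7/30x²=0 ⇒ x=−30/7=-4.2857; min R=1−1/(4·7/30)=-0.0714>−1
Confirm numerically:
  x=-3.811: |R|=0.57787 <1
  x=-2.613: |R|=0.01985 <1
  x=-2.120: |R|=0.07131 <1
  x=-4.800: |R|=1.57600 >1
  x=-4.628: |R|=1.36962 >1
  x=-4.540: |R|=1.26937 >1
So |R|<1 on (-4.2857, 0).

(-4.2857, 0).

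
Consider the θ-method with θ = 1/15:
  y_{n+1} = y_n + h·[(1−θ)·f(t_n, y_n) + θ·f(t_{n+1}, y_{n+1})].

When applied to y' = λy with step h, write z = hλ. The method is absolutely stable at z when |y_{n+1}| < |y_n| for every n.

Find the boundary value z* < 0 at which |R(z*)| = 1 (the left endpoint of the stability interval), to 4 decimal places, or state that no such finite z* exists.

left endpoint -2.3077.

With y'=λy (z=hλ):
  y_{n+1} = y_n + z·[14/15·y_n + 1/15·y_{n+1}] ⇒ (1 − 1/15z)y_{n+1} = (1 + 14/15z)y_n
  so R(z) = (1 + 14/15z)/(1 − 1/15z).

Find x<0 with |R(x)|<1.
x=-0.95: |R|=0.1066
R=−1: 1+14/15x = −1+1/15x ⇒ -13/15x=2 ⇒ x=2/(-13/15)=-2.3077
Confirm numerically:
  x=-1.846: |R|=0.64371 <1
  x=-1.413: |R|=0.29135 <1
  x=-1.395: |R|=0.27630 <1
  x=-1.333: |R|=0.22421 <1
  x=-2.745: |R|=1.32037 >1
  x=-2.490: |R|=1.13551 >1
Interval (-2.3077, 0).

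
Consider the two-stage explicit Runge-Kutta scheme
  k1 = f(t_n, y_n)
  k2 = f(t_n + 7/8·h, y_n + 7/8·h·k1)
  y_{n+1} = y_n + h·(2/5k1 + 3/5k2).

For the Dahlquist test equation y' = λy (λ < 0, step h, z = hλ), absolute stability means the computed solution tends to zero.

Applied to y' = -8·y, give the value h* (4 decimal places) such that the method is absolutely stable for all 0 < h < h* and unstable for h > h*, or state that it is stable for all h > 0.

(-1.9048,0); λ=-8 ⇒ h* = (40/21)/8 = 0.2381.

On y'=λy, z=hλ:
  k1=λy_n ⇒ h·k1=z·y_n;  k2=λ(1+7/8z)y_n ⇒ h·k2=z(1+7/8z)y_n
  y_{n+1}/y_n = 1 + 2/5z + 3/5z(1+7/8z) = 1 + z + 21/40z²
  R(z) = 1 + z + 21/40z².

Solve |R(x)|<1 on ℝ⁻.
x=-1.72: |R|=0.8332
R=1: x+21/40x²=0 ⇒ x=−40/21=-1.9048; min R=1−1/(4·21/40)=0.5238>−1
Confirm numerically:
  x=-1.882: |R|=0.97751 <1
  x=-1.497: |R|=0.67953 <1
  x=-1.342: |R|=0.60351 <1
  x=-1.279: |R|=0.57982 <1
  x=-2.326: |R|=1.51439 >1
  x=-2.190: |R|=1.32795 >1
  x=-2.092: |R|=1.20564 >1
Interval (-1.9048, 0).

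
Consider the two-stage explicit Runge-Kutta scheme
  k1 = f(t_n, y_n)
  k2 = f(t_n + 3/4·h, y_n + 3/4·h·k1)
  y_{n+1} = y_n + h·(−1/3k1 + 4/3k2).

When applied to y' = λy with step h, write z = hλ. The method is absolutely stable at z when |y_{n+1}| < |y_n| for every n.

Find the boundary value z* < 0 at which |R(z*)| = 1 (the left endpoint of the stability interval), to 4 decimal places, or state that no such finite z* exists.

With y'=λy (z=hλ):
  k1=λy_n ⇒ h·k1=z·y_n;  k2=λ(1+3/4z)y_n ⇒ h·k2=z(1+3/4z)y_n
  y_{n+1}/y_n = 1 − 1/3z + 4/3z(1+3/4z) = 1 + z + z²
  so R(z) = 1 + z + z².

Need |R(x)|<1, x<0.
x=-1.78: |R|=2.3884
R=1: x+1x²=0 ⇒ x=−1=-1.0000; min R=1−1/(4·1)=0.7500>−1
Confirm numerically:
  x=-0.844: |R|=0.86834 <1
  x=-0.820: |R|=0.85240 <1
  x=-0.810: |R|=0.84610 <1
  x=-0.460: |R|=0.75160 <1
  x=-1.442: |R|=1.63736 >1
  x=-1.317: |R|=1.41749 >1
  x=-1.065: |R|=1.06922 >1
Interval (-1.0000, 0).

z* = -1.0000.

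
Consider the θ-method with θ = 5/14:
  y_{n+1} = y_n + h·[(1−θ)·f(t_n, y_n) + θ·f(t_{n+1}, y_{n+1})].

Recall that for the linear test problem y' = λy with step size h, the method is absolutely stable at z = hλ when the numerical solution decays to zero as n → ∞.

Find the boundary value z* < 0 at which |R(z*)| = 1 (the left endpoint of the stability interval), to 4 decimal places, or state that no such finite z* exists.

With y'=λy (z=hλ):
  y_{n+1} = y_n + z·[9/14·y_n + 5/14·y_{n+1}] ⇒ (1 − 5/14z)y_{n+1} = (1 + 9/14z)y_n
  ⇒ R(z) = (1 + 9/14z)/(1 − 5/14z).

Need |R(x)|<1, x<0.
x=-1.5: |R|=0.0233
R=−1: 1+9/14x = −1+5/14x ⇒ -2/7x=2 ⇒ x=2/(-2/7)=-7.0000
Confirm numerically:
  x=-6.953: |R|=0.99614 <1
  x=-5.446: |R|=0.84924 <1
  x=-3.201: |R|=0.49355 <1
  x=-7.117: |R|=1.00944 >1
  x=-7.109: |R|=1.00880 >1
So |R|<1 on (-7.0000, 0).

left endpoint -7.0000.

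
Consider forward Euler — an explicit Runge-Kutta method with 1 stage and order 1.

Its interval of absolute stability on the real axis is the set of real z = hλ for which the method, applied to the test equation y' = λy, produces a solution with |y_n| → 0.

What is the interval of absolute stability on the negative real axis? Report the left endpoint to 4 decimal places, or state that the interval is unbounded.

(-2.0000, 0).

Test eqn y'=λy, z=hλ:
  order 1, 1-stage ⇒ R(z)=1+z
  (e.g. R(-1.78)=-0.78000, |R|=0.78000)

Boundary: |R(x)|=1, x<0.
x=-1.78: |R|=0.7800
|R(-1.95)|=0.9500 |R(-1.36)|=0.3600 |R(-0.74)|=0.2600
Bisect:
  x_lo=-2.8574 |R|=1.8574  x_hi=-0.0974 |R|=0.9026
  mid=-1.47739 |R|=0.47739 →hi
  mid=-2.16741 |R|=1.16741 →lo
  mid=-1.82240 |R|=0.82240 →hi
  mid=-1.99490 |R|=0.99490 →hi
  mid=-2.08116 |R|=1.08116 →lo
  mid=-2.03803 |R|=1.03803 →lo
  mid=-2.01647 |R|=1.01647 →lo
  mid=-2.00568 |R|=1.00568 →lo
  mid=-2.00029 |R|=1.00029 →lo
  mid=-1.99760 |R|=0.99760 →hi
  ...
  [-2.00013,-1.99996] ⇒ x*=-2.0000
Interval (-2.0000, 0).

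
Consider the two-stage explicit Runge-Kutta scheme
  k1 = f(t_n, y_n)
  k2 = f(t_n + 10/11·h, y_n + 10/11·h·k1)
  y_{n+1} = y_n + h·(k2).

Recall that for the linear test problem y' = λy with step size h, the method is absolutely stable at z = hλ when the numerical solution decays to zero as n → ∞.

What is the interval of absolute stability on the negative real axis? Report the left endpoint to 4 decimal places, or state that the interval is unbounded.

(-1.1000, 0).

With y'=λy (z=hλ):
  k1=λy_n ⇒ h·k1=z·y_n;  k2=λ(1+10/11z)y_n ⇒ h·k2=z(1+10/11z)y_n
  y_{n+1}/y_n = 1 + z(1+10/11z) = 1 + z + 10/11z²
  ⇒ R(z) = 1 + z + 10/11z².

Boundary: |R(x)|=1, x<0.
x=-1.73: |R|=1.9908
R=1: x+10/11x²=0 ⇒ x=−11/10=-1.1000; min R=1−1/(4·10/11)=0.7250>−1
Confirm numerically:
  x=-0.989: |R|=0.90020 <1
  x=-0.887: |R|=0.82824 <1
  x=-0.453: |R|=0.73355 <1
  x=-1.604: |R|=1.73492 >1
  x=-1.545: |R|=1.62502 >1
Interval (-1.1000, 0).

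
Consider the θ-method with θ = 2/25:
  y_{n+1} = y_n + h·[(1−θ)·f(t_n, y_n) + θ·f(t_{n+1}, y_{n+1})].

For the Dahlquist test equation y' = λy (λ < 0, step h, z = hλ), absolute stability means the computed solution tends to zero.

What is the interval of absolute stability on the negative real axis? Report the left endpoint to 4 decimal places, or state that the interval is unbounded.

Test eqn y'=λy, z=hλ:
  y_{n+1} = y_n + z·[23/25·y_n + 2/25·y_{n+1}] ⇒ (1 − 2/25z)y_{n+1} = (1 + 23/25z)y_n
  Hence R(z) = (1 + 23/25z)/(1 − 2/25z).

Boundary: |R(x)|=1, x<0.
x=-0.66: |R|=0.3731
R=−1: 1+23/25x = −1+2/25x ⇒ -21/25x=2 ⇒ x=2/(-21/25)=-2.3810
Confirm numerically:
  x=-2.269: |R|=0.92041 <1
  x=-1.840: |R|=0.60391 <1
  x=-1.670: |R|=0.47318 <1
  x=-2.894: |R|=1.34994 >1
  x=-2.730: |R|=1.24064 >1
Stable set (-2.3810, 0).

z∈(-2.3810,0).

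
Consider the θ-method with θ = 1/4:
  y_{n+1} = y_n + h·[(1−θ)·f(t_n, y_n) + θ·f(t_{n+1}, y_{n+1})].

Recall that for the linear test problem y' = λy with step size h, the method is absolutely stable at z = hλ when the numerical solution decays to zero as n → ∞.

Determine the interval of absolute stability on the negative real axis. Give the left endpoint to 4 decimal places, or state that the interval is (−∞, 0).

(-4.0000, 0).

Set f=λy, z=hλ:
  y_{n+1} = y_n + z·[3/4·y_n + 1/4·y_{n+1}] ⇒ (1 − 1/4z)y_{n+1} = (1 + 3/4z)y_n
  so R(z) = (1 + 3/4z)/(1 − 1/4z).

Solve |R(x)|<1 on ℝ⁻.
x=-1.43: |R|=0.0534
R=−1: 1+3/4x = −1+1/4x ⇒ -1/2x=2 ⇒ x=2/(-1/2)=-4.0000
Confirm numerically:
  x=-3.341: |R|=0.82046 <1
  x=-3.319: |R|=0.81391 <1
  x=-1.681: |R|=0.18359 <1
  x=-4.534: |R|=1.12515 >1
  x=-4.529: |R|=1.12405 >1
So |R|<1 on (-4.0000, 0).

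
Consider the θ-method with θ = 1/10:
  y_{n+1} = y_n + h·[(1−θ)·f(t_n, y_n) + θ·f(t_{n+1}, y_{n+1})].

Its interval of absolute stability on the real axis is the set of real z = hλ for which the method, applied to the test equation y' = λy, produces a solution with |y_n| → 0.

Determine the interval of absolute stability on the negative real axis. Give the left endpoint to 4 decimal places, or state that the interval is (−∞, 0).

Test eqn y'=λy, z=hλ:
  y_{n+1} = y_n + z·[9/10·y_n + 1/10·y_{n+1}] ⇒ (1 − 1/10z)y_{n+1} = (1 + 9/10z)y_n
  R(z) = (1 + 9/10z)/(1 − 1/10z).

Find x<0 with |R(x)|<1.
x=-0.4: |R|=0.6154
R=−1: 1+9/10x = −1+1/10x ⇒ -4/5x=2 ⇒ x=2/(-4/5)=-2.5000
Confirm numerically:
  x=-2.040: |R|=0.69435 <1
  x=-1.964: |R|=0.64159 <1
  x=-1.474: |R|=0.28464 <1
  x=-1.131: |R|=0.01608 <1
  x=-2.837: |R|=1.21002 >1
  x=-2.690: |R|=1.11978 >1
Interval (-2.5000, 0).

z∈(-2.5000,0).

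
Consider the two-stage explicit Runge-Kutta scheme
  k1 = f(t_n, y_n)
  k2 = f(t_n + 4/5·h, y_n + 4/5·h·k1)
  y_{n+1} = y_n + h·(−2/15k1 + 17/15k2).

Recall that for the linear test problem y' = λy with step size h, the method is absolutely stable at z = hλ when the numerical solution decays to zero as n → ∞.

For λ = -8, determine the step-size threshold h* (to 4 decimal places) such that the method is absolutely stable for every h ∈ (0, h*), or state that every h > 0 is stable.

With y'=λy (z=hλ):
  k1=λy_n ⇒ h·k1=z·y_n;  k2=λ(1+4/5z)y_n ⇒ h·k2=z(1+4/5z)y_n
  y_{n+1}/y_n = 1 − 2/15z + 17/15z(1+4/5z) = 1 + z + 68/75z²
  so R(z) = 1 + z + 68/75z².

Solve |R(x)|<1 on ℝ⁻.
x=-0.52: |R|=0.7252
R=1: x+68/75x²=0 ⇒ x=−75/68=-1.1029; min R=1−1/(4·68/75)=0.7243>−1
Confirm numerically:
  x=-1.069: |R|=0.96710 <1
  x=-1.012: |R|=0.91656 <1
  x=-0.669: |R|=0.73679 <1
  x=-0.463: |R|=0.73136 <1
  x=-1.281: |R|=1.20680 >1
  x=-1.231: |R|=1.14293 >1
  x=-1.227: |R|=1.13801 >1
Stable set (-1.1029, 0).

(-1.1029,0); λ=-8 ⇒ h* = (75/68)/8 = 0.1379.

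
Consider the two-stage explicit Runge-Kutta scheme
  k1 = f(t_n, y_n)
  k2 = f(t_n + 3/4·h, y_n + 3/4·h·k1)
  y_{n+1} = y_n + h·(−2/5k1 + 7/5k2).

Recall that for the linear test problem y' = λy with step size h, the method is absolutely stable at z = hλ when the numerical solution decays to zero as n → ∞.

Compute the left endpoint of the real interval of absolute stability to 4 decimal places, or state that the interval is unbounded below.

Test eqn y'=λy, z=hλ:
  k1=λy_n ⇒ h·k1=z·y_n;  k2=λ(1+3/4z)y_n ⇒ h·k2=z(1+3/4z)y_n
  y_{n+1}/y_n = 1 − 2/5z + 7/5z(1+3/4z) = 1 + z + 21/20z²
  so R(z) = 1 + z + 21/20z².

Find x<0 with |R(x)|<1.
x=-1.79: |R|=2.5743
R=1: x+21/20x²=0 ⇒ x=−20/21=-0.9524; min R=1−1/(4·21/20)=0.7619>−1
Confirm numerically:
  x=-0.925: |R|=0.97341 <1
  x=-0.739: |R|=0.83443 <1
  x=-0.487: |R|=0.76203 <1
  x=-0.434: |R|=0.76377 <1
  x=-1.447: |R|=1.75150 >1
  x=-1.162: |R|=1.25576 >1
  x=-1.014: |R|=1.06561 >1
Interval (-0.9524, 0).

left endpoint -0.9524.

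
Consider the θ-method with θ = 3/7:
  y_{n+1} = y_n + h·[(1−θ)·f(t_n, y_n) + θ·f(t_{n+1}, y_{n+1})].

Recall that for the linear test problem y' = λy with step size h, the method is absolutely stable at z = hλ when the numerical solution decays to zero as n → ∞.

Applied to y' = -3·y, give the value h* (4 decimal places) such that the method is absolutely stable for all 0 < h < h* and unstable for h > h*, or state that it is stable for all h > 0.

On y'=λy, z=hλ:
  y_{n+1} = y_n + z·[4/7·y_n + 3/7·y_{n+1}] ⇒ (1 − 3/7z)y_{n+1} = (1 + 4/7z)y_n
  ⇒ R(z) = (1 + 4/7z)/(1 − 3/7z).

Solve |R(x)|<1 on ℝ⁻.
x=-0.5: |R|=0.5882
R=−1: 1+4/7x = −1+3/7x ⇒ -1/7x=2 ⇒ x=2/(-1/7)=-14.0000
Confirm numerically:
  x=-13.684: |R|=0.99342 <1
  x=-12.432: |R|=0.96460 <1
  x=-9.836: |R|=0.88594 <1
  x=-7.876: |R|=0.80005 <1
  x=-14.370: |R|=1.00738 >1
  x=-14.301: |R|=1.00603 >1
So |R|<1 on (-14.0000, 0).

(-14.0000,0); λ=-3 ⇒ h* = (14)/3 = 4.6667.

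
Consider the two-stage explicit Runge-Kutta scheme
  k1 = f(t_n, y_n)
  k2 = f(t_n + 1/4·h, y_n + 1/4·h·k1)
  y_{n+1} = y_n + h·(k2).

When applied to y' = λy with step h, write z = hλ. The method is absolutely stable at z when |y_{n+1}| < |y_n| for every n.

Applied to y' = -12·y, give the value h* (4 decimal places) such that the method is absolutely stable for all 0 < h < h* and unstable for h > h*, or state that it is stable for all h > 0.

Set f=λy, z=hλ:
  k1=λy_n ⇒ h·k1=z·y_n;  k2=λ(1+1/4z)y_n ⇒ h·k2=z(1+1/4z)y_n
  y_{n+1}/y_n = 1 + z(1+1/4z) = 1 + z + 1/4z²
  Hence R(z) = 1 + z + 1/4z².

Solve |R(x)|<1 on ℝ⁻.
x=-1.1: |R|=0.2025
R=1: x+1/4x²=0 ⇒ x=−4=-4.0000; min R=1−1/(4·1/4)=0.0000>−1
Confirm numerically:
  x=-3.621: |R|=0.65691 <1
  x=-2.986: |R|=0.24305 <1
  x=-2.565: |R|=0.07981 <1
  x=-2.348: |R|=0.03028 <1
  x=-4.345: |R|=1.37476 >1
  x=-4.216: |R|=1.22766 >1
Interval (-4.0000, 0).

(-4.0000,0); λ=-12 ⇒ h* = (4)/12 = 0.3333.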